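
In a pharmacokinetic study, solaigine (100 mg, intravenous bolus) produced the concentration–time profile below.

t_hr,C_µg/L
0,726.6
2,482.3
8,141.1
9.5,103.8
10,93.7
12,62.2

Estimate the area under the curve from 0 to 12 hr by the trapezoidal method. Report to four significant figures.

AUC = 3468 µg/L·hr

Trapezoidal AUC_0→12:
  [0→2]: (726.6+482.3)/2 × 2 = 1208.9
  [2→8]: (482.3+141.1)/2 × 6 = 1870.2
  [8→9.5]: (141.1+103.8)/2 × 1.5 = 183.675
  [9.5→10]: (103.8+93.7)/2 × 0.5 = 49.375
  [10→12]: (93.7+62.2)/2 × 2 = 155.9
  Sum = 3468.05 µg/L·hr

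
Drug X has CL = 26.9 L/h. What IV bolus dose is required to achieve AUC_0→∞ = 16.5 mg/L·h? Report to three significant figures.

Dose = 444 mg

Dose_iv = CL × AUC_0→∞
     = 26.9 × 16.5 = 443.85 mg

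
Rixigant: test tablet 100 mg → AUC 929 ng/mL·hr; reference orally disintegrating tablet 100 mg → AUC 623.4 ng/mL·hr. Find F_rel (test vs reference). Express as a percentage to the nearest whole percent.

F_rel = 149%

F_rel = (AUC_test/D_test) / (AUC_ref/D_ref)
      = (929/100) / (623.4/100)
      = 9.29 / 6.234 = 1.4902 = 149.02%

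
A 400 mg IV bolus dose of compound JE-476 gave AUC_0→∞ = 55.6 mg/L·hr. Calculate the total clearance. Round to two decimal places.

CL = Dose_iv / AUC_0→∞
   = 400 / 55.6 = 7.19424 L/hr

CL = 7.19 L/hr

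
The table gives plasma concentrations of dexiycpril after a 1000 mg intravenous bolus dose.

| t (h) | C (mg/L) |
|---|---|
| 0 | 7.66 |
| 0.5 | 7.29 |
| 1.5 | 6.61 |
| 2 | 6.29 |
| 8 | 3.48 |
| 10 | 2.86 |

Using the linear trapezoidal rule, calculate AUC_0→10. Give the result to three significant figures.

Trapezoidal AUC_0→10:
  [0→0.5]: (7.66+7.29)/2 × 0.5 = 3.7375
  [0.5→1.5]: (7.29+6.61)/2 × 1 = 6.95
  [1.5→2]: (6.61+6.29)/2 × 0.5 = 3.225
  [2→8]: (6.29+3.48)/2 × 6 = 29.31
  [8→10]: (3.48+2.86)/2 × 2 = 6.34
  Sum = 49.5625 mg/L·h

AUC = 49.6 mg/L·h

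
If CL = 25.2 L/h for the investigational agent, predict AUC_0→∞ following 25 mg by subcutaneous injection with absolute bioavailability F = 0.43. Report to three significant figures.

AUC_0→∞ = F × Dose / CL
        = 0.43 × 25 / 25.2 = 0.426587 mg/L·h

AUC = 0.427 mg/L·h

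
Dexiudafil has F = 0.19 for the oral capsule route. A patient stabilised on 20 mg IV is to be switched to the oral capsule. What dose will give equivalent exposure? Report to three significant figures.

For equal systemic exposure: F × D_ev = D_iv
D_ev = D_iv / F = 20 / 0.19 = 105.263 mg

D_oral = 105 mg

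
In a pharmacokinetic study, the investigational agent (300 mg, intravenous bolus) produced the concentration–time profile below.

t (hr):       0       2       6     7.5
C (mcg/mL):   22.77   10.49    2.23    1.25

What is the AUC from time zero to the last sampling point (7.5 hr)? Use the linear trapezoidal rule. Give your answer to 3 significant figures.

AUC = 61.3 mcg/mL·hr

Trapezoidal AUC_0→7.5:
  [0→2]: (22.77+10.49)/2 × 2 = 33.26
  [2→6]: (10.49+2.23)/2 × 4 = 25.44
  [6→7.5]: (2.23+1.25)/2 × 1.5 = 2.61
  Sum = 61.31 mcg/mL·hr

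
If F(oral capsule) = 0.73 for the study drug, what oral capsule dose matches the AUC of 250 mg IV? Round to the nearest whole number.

D_oral = 342 mg

For equal systemic exposure: F × D_ev = D_iv
D_ev = D_iv / F = 250 / 0.73 = 342.466 mg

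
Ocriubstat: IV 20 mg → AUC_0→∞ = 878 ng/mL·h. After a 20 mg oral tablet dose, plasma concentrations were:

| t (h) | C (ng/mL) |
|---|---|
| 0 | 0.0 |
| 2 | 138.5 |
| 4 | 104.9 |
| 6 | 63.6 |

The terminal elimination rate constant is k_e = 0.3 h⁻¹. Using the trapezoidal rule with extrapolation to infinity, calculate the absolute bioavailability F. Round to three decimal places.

F = 0.868

Trapezoidal AUC_0→6 (oral tablet):
  [0→2]: (0.0+138.5)/2 × 2 = 138.5
  [2→4]: (138.5+104.9)/2 × 2 = 243.4
  [4→6]: (104.9+63.6)/2 × 2 = 168.5
  Sum = 550.4 ng/mL·h
Tail: C_last/k_e = 63.6/0.3 = 212.000
AUC_0→∞ (oral tablet) = 550.4 + 212.000 = 762.4 ng/mL·h
F = (AUC_ev/D_ev)/(AUC_iv/D_iv) = (762.4/20)/(878/20) = 38.12/43.9 = 0.8683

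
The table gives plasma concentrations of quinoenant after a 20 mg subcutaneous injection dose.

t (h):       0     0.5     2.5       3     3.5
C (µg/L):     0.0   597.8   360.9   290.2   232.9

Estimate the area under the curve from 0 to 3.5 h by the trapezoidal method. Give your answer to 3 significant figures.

Trapezoidal AUC_0→3.5:
  [0→0.5]: (0.0+597.8)/2 × 0.5 = 149.45
  [0.5→2.5]: (597.8+360.9)/2 × 2 = 958.7
  [2.5→3]: (360.9+290.2)/2 × 0.5 = 162.775
  [3→3.5]: (290.2+232.9)/2 × 0.5 = 130.775
  Sum = 1401.7 µg/L·h

AUC = 1400 µg/L·h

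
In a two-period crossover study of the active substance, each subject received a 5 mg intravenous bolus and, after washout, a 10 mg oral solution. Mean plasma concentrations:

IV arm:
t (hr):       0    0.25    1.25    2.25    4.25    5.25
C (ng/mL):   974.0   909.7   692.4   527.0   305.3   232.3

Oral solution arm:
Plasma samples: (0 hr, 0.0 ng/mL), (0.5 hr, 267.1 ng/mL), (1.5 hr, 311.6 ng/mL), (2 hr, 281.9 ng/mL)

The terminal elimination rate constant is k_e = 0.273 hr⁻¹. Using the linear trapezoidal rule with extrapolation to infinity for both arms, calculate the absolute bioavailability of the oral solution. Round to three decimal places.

F = 0.214

Trapezoidal AUC_0→5.25 (IV):
  [0→0.25]: (974.0+909.7)/2 × 0.25 = 235.4625
  [0.25→1.25]: (909.7+692.4)/2 × 1 = 801.05
  [1.25→2.25]: (692.4+527.0)/2 × 1 = 609.7
  [2.25→4.25]: (527.0+305.3)/2 × 2 = 832.3
  [4.25→5.25]: (305.3+232.3)/2 × 1 = 268.8
  Sum = 2747.3125 ng/mL·hr
IV tail: 232.3/0.273 = 850.916; AUC_iv,0→∞ = 2747.3125 + 850.916 = 3598.2285 ng/mL·hr
Trapezoidal AUC_0→2 (oral solution):
  [0→0.5]: (0.0+267.1)/2 × 0.5 = 66.775
  [0.5→1.5]: (267.1+311.6)/2 × 1 = 289.35
  [1.5→2]: (311.6+281.9)/2 × 0.5 = 148.375
  Sum = 504.5 ng/mL·hr
oral solution tail: 281.9/0.273 = 1032.601; AUC_ev,0→∞ = 504.5 + 1032.601 = 1537.101 ng/mL·hr
F = (AUC_ev/D_ev)/(AUC_iv/D_iv) = (1537.101/10)/(3598.2285/5) = 153.7101/719.6457 = 0.2136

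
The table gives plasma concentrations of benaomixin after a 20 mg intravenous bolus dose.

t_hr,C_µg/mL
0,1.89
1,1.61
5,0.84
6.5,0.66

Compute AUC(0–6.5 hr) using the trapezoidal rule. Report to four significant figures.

Trapezoidal AUC_0→6.5:
  [0→1]: (1.89+1.61)/2 × 1 = 1.75
  [1→5]: (1.61+0.84)/2 × 4 = 4.9
  [5→6.5]: (0.84+0.66)/2 × 1.5 = 1.125
  Sum = 7.775 µg/mL·hr

AUC = 7.775 µg/mL·hr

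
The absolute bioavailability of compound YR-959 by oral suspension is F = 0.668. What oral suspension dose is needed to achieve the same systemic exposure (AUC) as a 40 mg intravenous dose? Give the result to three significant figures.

For equal systemic exposure: F × D_ev = D_iv
D_ev = D_iv / F = 40 / 0.668 = 59.8802 mg

D_oral = 59.9 mg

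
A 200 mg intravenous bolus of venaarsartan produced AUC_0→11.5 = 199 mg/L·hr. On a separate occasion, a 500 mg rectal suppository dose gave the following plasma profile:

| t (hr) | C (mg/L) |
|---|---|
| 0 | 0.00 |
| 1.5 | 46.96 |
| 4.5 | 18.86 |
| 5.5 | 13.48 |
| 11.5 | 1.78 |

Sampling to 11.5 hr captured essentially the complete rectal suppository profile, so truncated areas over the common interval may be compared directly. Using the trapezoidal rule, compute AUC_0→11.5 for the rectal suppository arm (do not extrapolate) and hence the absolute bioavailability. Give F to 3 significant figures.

F = 0.394

Trapezoidal AUC_0→11.5 (rectal suppository):
  [0→1.5]: (0.00+46.96)/2 × 1.5 = 35.22
  [1.5→4.5]: (46.96+18.86)/2 × 3 = 98.73
  [4.5→5.5]: (18.86+13.48)/2 × 1 = 16.17
  [5.5→11.5]: (13.48+1.78)/2 × 6 = 45.78
  Sum = 195.9 mg/L·hr
F = (AUC_ev/D_ev)/(AUC_iv/D_iv) = (195.9/500)/(199/200) = 0.3918/0.995 = 0.3938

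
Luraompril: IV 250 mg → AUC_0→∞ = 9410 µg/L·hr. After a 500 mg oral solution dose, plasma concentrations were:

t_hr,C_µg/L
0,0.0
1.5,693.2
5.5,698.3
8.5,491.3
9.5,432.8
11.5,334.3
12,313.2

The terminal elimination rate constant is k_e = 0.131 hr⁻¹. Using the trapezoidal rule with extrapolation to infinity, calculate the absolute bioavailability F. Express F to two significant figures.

F = 0.47

Trapezoidal AUC_0→12 (oral solution):
  [0→1.5]: (0.0+693.2)/2 × 1.5 = 519.9
  [1.5→5.5]: (693.2+698.3)/2 × 4 = 2783.0
  [5.5→8.5]: (698.3+491.3)/2 × 3 = 1784.4
  [8.5→9.5]: (491.3+432.8)/2 × 1 = 462.05
  [9.5→11.5]: (432.8+334.3)/2 × 2 = 767.1
  [11.5→12]: (334.3+313.2)/2 × 0.5 = 161.875
  Sum = 6478.325 µg/L·hr
Tail: C_last/k_e = 313.2/0.131 = 2390.840
AUC_0→∞ (oral solution) = 6478.325 + 2390.840 = 8869.165 µg/L·hr
F = (AUC_ev/D_ev)/(AUC_iv/D_iv) = (8869.165/500)/(9410/250) = 17.73833/37.64 = 0.4713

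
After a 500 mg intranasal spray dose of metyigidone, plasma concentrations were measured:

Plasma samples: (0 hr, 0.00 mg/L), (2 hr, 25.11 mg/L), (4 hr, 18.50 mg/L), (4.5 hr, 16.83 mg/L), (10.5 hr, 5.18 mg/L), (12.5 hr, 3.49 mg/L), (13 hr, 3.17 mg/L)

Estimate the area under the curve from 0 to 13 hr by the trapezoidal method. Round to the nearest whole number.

Trapezoidal AUC_0→13:
  [0→2]: (0.00+25.11)/2 × 2 = 25.11
  [2→4]: (25.11+18.50)/2 × 2 = 43.61
  [4→4.5]: (18.50+16.83)/2 × 0.5 = 8.8325
  [4.5→10.5]: (16.83+5.18)/2 × 6 = 66.03
  [10.5→12.5]: (5.18+3.49)/2 × 2 = 8.67
  [12.5→13]: (3.49+3.17)/2 × 0.5 = 1.665
  Sum = 153.9175 mg/L·hr

AUC = 154 mg/L·hr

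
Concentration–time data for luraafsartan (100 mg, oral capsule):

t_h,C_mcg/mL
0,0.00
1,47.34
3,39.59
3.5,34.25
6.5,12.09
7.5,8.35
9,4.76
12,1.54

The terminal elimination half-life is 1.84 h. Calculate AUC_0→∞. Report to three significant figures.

Trapezoidal AUC_0→12:
  [0→1]: (0.00+47.34)/2 × 1 = 23.67
  [1→3]: (47.34+39.59)/2 × 2 = 86.93
  [3→3.5]: (39.59+34.25)/2 × 0.5 = 18.46
  [3.5→6.5]: (34.25+12.09)/2 × 3 = 69.51
  [6.5→7.5]: (12.09+8.35)/2 × 1 = 10.22
  [7.5→9]: (8.35+4.76)/2 × 1.5 = 9.8325
  [9→12]: (4.76+1.54)/2 × 3 = 9.45
  Sum = 228.0725 mcg/mL·h
k_e = ln2 / t½ = 0.693147 / 1.84 = 0.3767 h^-1
Extrapolated tail: C_last / k_e = 1.54 / 0.3767 = 4.088
AUC_0→∞ = 228.0725 + 4.088 = 232.1605 mcg/mL·h

AUC = 232 mcg/mL·h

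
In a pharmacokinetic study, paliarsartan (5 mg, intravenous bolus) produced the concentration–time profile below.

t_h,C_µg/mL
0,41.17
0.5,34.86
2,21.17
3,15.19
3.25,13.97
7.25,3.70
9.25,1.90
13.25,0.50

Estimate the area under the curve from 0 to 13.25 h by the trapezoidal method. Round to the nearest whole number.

AUC = 129 µg/mL·h

Trapezoidal AUC_0→13.25:
  [0→0.5]: (41.17+34.86)/2 × 0.5 = 19.0075
  [0.5→2]: (34.86+21.17)/2 × 1.5 = 42.0225
  [2→3]: (21.17+15.19)/2 × 1 = 18.18
  [3→3.25]: (15.19+13.97)/2 × 0.25 = 3.645
  [3.25→7.25]: (13.97+3.70)/2 × 4 = 35.34
  [7.25→9.25]: (3.70+1.90)/2 × 2 = 5.6
  [9.25→13.25]: (1.90+0.50)/2 × 4 = 4.8
  Sum = 128.595 µg/mL·h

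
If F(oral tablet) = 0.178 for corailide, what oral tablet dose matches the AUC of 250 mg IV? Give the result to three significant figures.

For equal systemic exposure: F × D_ev = D_iv
D_ev = D_iv / F = 250 / 0.178 = 1404.49 mg

D_oral = 1400 mg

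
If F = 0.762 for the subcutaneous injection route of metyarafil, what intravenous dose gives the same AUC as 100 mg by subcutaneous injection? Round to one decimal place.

D_iv = 76.2 mg

Systemic exposure from an extravascular dose = F × D_ev, so the equivalent IV dose is F × D_ev.
D_iv = F × D_ev = 0.762 × 100 = 76.2 mg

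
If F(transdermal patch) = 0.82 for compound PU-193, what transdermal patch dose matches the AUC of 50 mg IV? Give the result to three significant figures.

For equal systemic exposure: F × D_ev = D_iv
D_ev = D_iv / F = 50 / 0.82 = 60.9756 mg

D_transdermal = 61.0 mg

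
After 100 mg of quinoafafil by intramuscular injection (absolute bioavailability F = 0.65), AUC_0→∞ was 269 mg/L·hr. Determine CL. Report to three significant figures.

CL = 0.242 L/hr

CL = F × Dose / AUC_0→∞
   = 0.65 × 100 / 269 = 0.241636 L/hr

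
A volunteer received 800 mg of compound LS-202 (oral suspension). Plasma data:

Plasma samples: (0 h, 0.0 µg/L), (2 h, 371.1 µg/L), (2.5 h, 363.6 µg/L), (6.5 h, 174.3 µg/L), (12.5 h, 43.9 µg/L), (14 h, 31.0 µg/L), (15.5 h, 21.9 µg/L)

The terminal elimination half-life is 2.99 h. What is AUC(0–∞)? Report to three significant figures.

Trapezoidal AUC_0→15.5:
  [0→2]: (0.0+371.1)/2 × 2 = 371.1
  [2→2.5]: (371.1+363.6)/2 × 0.5 = 183.675
  [2.5→6.5]: (363.6+174.3)/2 × 4 = 1075.8
  [6.5→12.5]: (174.3+43.9)/2 × 6 = 654.6
  [12.5→14]: (43.9+31.0)/2 × 1.5 = 56.175
  [14→15.5]: (31.0+21.9)/2 × 1.5 = 39.675
  Sum = 2381.025 µg/L·h
k_e = ln2 / t½ = 0.693147 / 2.99 = 0.2318 h^-1
Extrapolated tail: C_last / k_e = 21.9 / 0.2318 = 94.478
AUC_0→∞ = 2381.025 + 94.478 = 2475.503 µg/L·h

AUC = 2480 µg/L·h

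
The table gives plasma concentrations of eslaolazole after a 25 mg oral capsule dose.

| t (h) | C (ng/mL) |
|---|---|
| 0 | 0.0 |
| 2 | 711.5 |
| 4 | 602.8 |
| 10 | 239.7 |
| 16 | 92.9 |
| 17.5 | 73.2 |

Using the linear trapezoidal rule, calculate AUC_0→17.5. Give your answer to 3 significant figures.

Trapezoidal AUC_0→17.5:
  [0→2]: (0.0+711.5)/2 × 2 = 711.5
  [2→4]: (711.5+602.8)/2 × 2 = 1314.3
  [4→10]: (602.8+239.7)/2 × 6 = 2527.5
  [10→16]: (239.7+92.9)/2 × 6 = 997.8
  [16→17.5]: (92.9+73.2)/2 × 1.5 = 124.575
  Sum = 5675.675 ng/mL·h

AUC = 5680 ng/mL·h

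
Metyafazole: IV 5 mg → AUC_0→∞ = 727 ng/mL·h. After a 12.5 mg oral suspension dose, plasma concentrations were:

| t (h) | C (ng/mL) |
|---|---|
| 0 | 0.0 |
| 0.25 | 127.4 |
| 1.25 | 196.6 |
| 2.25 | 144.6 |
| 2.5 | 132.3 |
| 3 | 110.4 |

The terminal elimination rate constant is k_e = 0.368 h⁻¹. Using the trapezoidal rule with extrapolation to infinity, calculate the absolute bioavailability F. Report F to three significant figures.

Trapezoidal AUC_0→3 (oral suspension):
  [0→0.25]: (0.0+127.4)/2 × 0.25 = 15.925
  [0.25→1.25]: (127.4+196.6)/2 × 1 = 162.0
  [1.25→2.25]: (196.6+144.6)/2 × 1 = 170.6
  [2.25→2.5]: (144.6+132.3)/2 × 0.25 = 34.6125
  [2.5→3]: (132.3+110.4)/2 × 0.5 = 60.675
  Sum = 443.8125 ng/mL·h
Tail: C_last/k_e = 110.4/0.368 = 300.000
AUC_0→∞ (oral suspension) = 443.8125 + 300.000 = 743.8125 ng/mL·h
F = (AUC_ev/D_ev)/(AUC_iv/D_iv) = (743.8125/12.5)/(727/5) = 59.505/145.4 = 0.4093

F = 0.409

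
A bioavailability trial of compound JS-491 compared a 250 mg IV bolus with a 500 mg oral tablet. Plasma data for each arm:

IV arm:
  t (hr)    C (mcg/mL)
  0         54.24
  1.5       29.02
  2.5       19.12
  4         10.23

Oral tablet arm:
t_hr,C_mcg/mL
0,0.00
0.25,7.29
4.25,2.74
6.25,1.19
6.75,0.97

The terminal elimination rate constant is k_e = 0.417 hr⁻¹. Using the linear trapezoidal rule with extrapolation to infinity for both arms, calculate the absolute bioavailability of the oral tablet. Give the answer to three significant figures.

F = 0.104

Trapezoidal AUC_0→4 (IV):
  [0→1.5]: (54.24+29.02)/2 × 1.5 = 62.445
  [1.5→2.5]: (29.02+19.12)/2 × 1 = 24.07
  [2.5→4]: (19.12+10.23)/2 × 1.5 = 22.0125
  Sum = 108.5275 mcg/mL·hr
IV tail: 10.23/0.417 = 24.532; AUC_iv,0→∞ = 108.5275 + 24.532 = 133.0595 mcg/mL·hr
Trapezoidal AUC_0→6.75 (oral tablet):
  [0→0.25]: (0.00+7.29)/2 × 0.25 = 0.91125
  [0.25→4.25]: (7.29+2.74)/2 × 4 = 20.06
  [4.25→6.25]: (2.74+1.19)/2 × 2 = 3.93
  [6.25→6.75]: (1.19+0.97)/2 × 0.5 = 0.54
  Sum = 25.44125 mcg/mL·hr
oral tablet tail: 0.97/0.417 = 2.326; AUC_ev,0→∞ = 25.44125 + 2.326 = 27.76725 mcg/mL·hr
F = (AUC_ev/D_ev)/(AUC_iv/D_iv) = (27.76725/500)/(133.0595/250) = 0.0555345/0.532238 = 0.1043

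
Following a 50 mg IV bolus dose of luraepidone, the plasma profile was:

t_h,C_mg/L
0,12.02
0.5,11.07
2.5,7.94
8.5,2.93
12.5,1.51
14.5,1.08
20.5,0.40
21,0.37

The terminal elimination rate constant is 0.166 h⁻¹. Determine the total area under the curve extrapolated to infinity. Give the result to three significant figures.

AUC = 75.7 mg/L·h

Trapezoidal AUC_0→21:
  [0→0.5]: (12.02+11.07)/2 × 0.5 = 5.7725
  [0.5→2.5]: (11.07+7.94)/2 × 2 = 19.01
  [2.5→8.5]: (7.94+2.93)/2 × 6 = 32.61
  [8.5→12.5]: (2.93+1.51)/2 × 4 = 8.88
  [12.5→14.5]: (1.51+1.08)/2 × 2 = 2.59
  [14.5→20.5]: (1.08+0.40)/2 × 6 = 4.44
  [20.5→21]: (0.40+0.37)/2 × 0.5 = 0.1925
  Sum = 73.495 mg/L·h
Extrapolated tail: C_last / k_e = 0.37 / 0.166 = 2.229
AUC_0→∞ = 73.495 + 2.229 = 75.724 mg/L·h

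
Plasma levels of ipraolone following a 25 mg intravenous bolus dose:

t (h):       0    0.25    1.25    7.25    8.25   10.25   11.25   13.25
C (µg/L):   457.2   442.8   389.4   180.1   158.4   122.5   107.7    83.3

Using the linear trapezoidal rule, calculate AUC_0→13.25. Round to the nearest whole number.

AUC = 2993 µg/L·h

Trapezoidal AUC_0→13.25:
  [0→0.25]: (457.2+442.8)/2 × 0.25 = 112.5
  [0.25→1.25]: (442.8+389.4)/2 × 1 = 416.1
  [1.25→7.25]: (389.4+180.1)/2 × 6 = 1708.5
  [7.25→8.25]: (180.1+158.4)/2 × 1 = 169.25
  [8.25→10.25]: (158.4+122.5)/2 × 2 = 280.9
  [10.25→11.25]: (122.5+107.7)/2 × 1 = 115.1
  [11.25→13.25]: (107.7+83.3)/2 × 2 = 191.0
  Sum = 2993.35 µg/L·h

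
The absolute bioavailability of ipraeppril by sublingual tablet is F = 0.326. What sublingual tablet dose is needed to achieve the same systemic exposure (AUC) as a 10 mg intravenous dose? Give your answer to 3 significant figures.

For equal systemic exposure: F × D_ev = D_iv
D_ev = D_iv / F = 10 / 0.326 = 30.6748 mg

D_sublingual = 30.7 mg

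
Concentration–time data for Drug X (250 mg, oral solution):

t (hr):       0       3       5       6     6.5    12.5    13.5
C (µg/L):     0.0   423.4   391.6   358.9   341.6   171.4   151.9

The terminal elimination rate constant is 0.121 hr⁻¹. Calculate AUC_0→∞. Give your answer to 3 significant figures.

AUC = 4960 µg/L·hr

Trapezoidal AUC_0→13.5:
  [0→3]: (0.0+423.4)/2 × 3 = 635.1
  [3→5]: (423.4+391.6)/2 × 2 = 815.0
  [5→6]: (391.6+358.9)/2 × 1 = 375.25
  [6→6.5]: (358.9+341.6)/2 × 0.5 = 175.125
  [6.5→12.5]: (341.6+171.4)/2 × 6 = 1539.0
  [12.5→13.5]: (171.4+151.9)/2 × 1 = 161.65
  Sum = 3701.125 µg/L·hr
Extrapolated tail: C_last / k_e = 151.9 / 0.121 = 1255.372
AUC_0→∞ = 3701.125 + 1255.372 = 4956.497 µg/L·hr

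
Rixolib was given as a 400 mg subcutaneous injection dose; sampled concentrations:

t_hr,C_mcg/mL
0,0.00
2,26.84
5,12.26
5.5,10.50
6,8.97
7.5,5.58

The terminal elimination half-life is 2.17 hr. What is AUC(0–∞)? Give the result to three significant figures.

Trapezoidal AUC_0→7.5:
  [0→2]: (0.00+26.84)/2 × 2 = 26.84
  [2→5]: (26.84+12.26)/2 × 3 = 58.65
  [5→5.5]: (12.26+10.50)/2 × 0.5 = 5.69
  [5.5→6]: (10.50+8.97)/2 × 0.5 = 4.8675
  [6→7.5]: (8.97+5.58)/2 × 1.5 = 10.9125
  Sum = 106.96 mcg/mL·hr
k_e = ln2 / t½ = 0.693147 / 2.17 = 0.3194 hr^-1
Extrapolated tail: C_last / k_e = 5.58 / 0.3194 = 17.470
AUC_0→∞ = 106.96 + 17.470 = 124.43 mcg/mL·hr

AUC = 124 mcg/mL·hr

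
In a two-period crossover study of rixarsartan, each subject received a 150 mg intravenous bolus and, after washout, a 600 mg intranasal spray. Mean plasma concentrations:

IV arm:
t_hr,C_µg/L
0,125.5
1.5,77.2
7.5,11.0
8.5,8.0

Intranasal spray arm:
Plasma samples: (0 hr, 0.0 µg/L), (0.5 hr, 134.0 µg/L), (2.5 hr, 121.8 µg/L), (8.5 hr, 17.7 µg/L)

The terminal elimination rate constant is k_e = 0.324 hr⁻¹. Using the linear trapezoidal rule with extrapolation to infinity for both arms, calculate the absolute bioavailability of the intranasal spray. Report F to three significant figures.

Trapezoidal AUC_0→8.5 (IV):
  [0→1.5]: (125.5+77.2)/2 × 1.5 = 152.025
  [1.5→7.5]: (77.2+11.0)/2 × 6 = 264.6
  [7.5→8.5]: (11.0+8.0)/2 × 1 = 9.5
  Sum = 426.125 µg/L·hr
IV tail: 8.0/0.324 = 24.691; AUC_iv,0→∞ = 426.125 + 24.691 = 450.816 µg/L·hr
Trapezoidal AUC_0→8.5 (intranasal spray):
  [0→0.5]: (0.0+134.0)/2 × 0.5 = 33.5
  [0.5→2.5]: (134.0+121.8)/2 × 2 = 255.8
  [2.5→8.5]: (121.8+17.7)/2 × 6 = 418.5
  Sum = 707.8 µg/L·hr
intranasal spray tail: 17.7/0.324 = 54.630; AUC_ev,0→∞ = 707.8 + 54.630 = 762.43 µg/L·hr
F = (AUC_ev/D_ev)/(AUC_iv/D_iv) = (762.43/600)/(450.816/150) = 1.27072/3.00544 = 0.4228

F = 0.423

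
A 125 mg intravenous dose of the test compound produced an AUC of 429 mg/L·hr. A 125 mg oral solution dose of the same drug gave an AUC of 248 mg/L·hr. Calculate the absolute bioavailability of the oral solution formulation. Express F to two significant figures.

F = (AUC_ev / D_ev) / (AUC_iv / D_iv)
  = (248/125) / (429/125)
  = 1.984 / 3.432 = 0.5781

F = 0.58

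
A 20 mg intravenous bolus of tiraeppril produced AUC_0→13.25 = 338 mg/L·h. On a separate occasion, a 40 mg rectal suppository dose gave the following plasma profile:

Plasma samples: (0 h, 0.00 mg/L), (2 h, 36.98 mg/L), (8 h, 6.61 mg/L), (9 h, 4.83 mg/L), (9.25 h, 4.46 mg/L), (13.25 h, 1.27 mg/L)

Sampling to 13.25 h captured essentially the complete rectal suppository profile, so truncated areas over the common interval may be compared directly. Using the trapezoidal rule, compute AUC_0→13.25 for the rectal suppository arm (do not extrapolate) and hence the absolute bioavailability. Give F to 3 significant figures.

Trapezoidal AUC_0→13.25 (rectal suppository):
  [0→2]: (0.00+36.98)/2 × 2 = 36.98
  [2→8]: (36.98+6.61)/2 × 6 = 130.77
  [8→9]: (6.61+4.83)/2 × 1 = 5.72
  [9→9.25]: (4.83+4.46)/2 × 0.25 = 1.16125
  [9.25→13.25]: (4.46+1.27)/2 × 4 = 11.46
  Sum = 186.09125 mg/L·h
F = (AUC_ev/D_ev)/(AUC_iv/D_iv) = (186.09125/40)/(338/20) = 4.65228/16.9 = 0.2753

F = 0.275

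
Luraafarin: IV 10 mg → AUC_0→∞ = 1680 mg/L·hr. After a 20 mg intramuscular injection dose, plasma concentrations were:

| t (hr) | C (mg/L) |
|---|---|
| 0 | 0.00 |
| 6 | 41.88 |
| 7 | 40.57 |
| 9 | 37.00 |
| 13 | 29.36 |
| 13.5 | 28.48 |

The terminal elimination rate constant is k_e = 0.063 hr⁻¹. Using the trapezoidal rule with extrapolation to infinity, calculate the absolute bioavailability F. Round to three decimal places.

F = 0.251

Trapezoidal AUC_0→13.5 (intramuscular injection):
  [0→6]: (0.00+41.88)/2 × 6 = 125.64
  [6→7]: (41.88+40.57)/2 × 1 = 41.225
  [7→9]: (40.57+37.00)/2 × 2 = 77.57
  [9→13]: (37.00+29.36)/2 × 4 = 132.72
  [13→13.5]: (29.36+28.48)/2 × 0.5 = 14.46
  Sum = 391.615 mg/L·hr
Tail: C_last/k_e = 28.48/0.063 = 452.063
AUC_0→∞ (intramuscular injection) = 391.615 + 452.063 = 843.678 mg/L·hr
F = (AUC_ev/D_ev)/(AUC_iv/D_iv) = (843.678/20)/(1680/10) = 42.1839/168 = 0.2511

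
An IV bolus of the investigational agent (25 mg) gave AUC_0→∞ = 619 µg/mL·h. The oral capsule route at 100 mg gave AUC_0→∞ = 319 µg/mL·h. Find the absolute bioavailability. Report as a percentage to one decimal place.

F = 12.9%

F = (AUC_ev / D_ev) / (AUC_iv / D_iv)
  = (319/100) / (619/25)
  = 3.19 / 24.76 = 0.1288
  = 12.88%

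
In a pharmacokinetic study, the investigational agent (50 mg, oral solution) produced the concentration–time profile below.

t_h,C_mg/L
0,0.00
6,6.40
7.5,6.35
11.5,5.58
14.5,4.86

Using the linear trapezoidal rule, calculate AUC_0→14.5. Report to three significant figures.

Trapezoidal AUC_0→14.5:
  [0→6]: (0.00+6.40)/2 × 6 = 19.2
  [6→7.5]: (6.40+6.35)/2 × 1.5 = 9.5625
  [7.5→11.5]: (6.35+5.58)/2 × 4 = 23.86
  [11.5→14.5]: (5.58+4.86)/2 × 3 = 15.66
  Sum = 68.2825 mg/L·h

AUC = 68.3 mg/L·h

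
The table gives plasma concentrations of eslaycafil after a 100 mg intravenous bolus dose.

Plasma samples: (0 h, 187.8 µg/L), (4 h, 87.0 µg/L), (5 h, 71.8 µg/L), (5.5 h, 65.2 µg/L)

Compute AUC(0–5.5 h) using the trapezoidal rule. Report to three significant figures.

Trapezoidal AUC_0→5.5:
  [0→4]: (187.8+87.0)/2 × 4 = 549.6
  [4→5]: (87.0+71.8)/2 × 1 = 79.4
  [5→5.5]: (71.8+65.2)/2 × 0.5 = 34.25
  Sum = 663.25 µg/L·h

AUC = 663 µg/L·h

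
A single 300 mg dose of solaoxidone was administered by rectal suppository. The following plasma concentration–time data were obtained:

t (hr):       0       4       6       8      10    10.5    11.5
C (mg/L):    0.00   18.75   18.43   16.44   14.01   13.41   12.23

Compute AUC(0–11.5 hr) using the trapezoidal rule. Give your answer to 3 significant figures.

Trapezoidal AUC_0→11.5:
  [0→4]: (0.00+18.75)/2 × 4 = 37.5
  [4→6]: (18.75+18.43)/2 × 2 = 37.18
  [6→8]: (18.43+16.44)/2 × 2 = 34.87
  [8→10]: (16.44+14.01)/2 × 2 = 30.45
  [10→10.5]: (14.01+13.41)/2 × 0.5 = 6.855
  [10.5→11.5]: (13.41+12.23)/2 × 1 = 12.82
  Sum = 159.675 mg/L·hr

AUC = 160 mg/L·hr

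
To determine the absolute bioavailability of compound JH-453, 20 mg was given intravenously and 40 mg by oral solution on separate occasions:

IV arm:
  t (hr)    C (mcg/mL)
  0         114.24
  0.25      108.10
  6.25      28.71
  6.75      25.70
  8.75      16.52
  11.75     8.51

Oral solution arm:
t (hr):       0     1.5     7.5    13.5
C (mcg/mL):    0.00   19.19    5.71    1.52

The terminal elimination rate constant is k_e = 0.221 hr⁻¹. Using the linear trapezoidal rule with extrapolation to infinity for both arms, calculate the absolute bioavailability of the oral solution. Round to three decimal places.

F = 0.103

Trapezoidal AUC_0→11.75 (IV):
  [0→0.25]: (114.24+108.10)/2 × 0.25 = 27.7925
  [0.25→6.25]: (108.10+28.71)/2 × 6 = 410.43
  [6.25→6.75]: (28.71+25.70)/2 × 0.5 = 13.6025
  [6.75→8.75]: (25.70+16.52)/2 × 2 = 42.22
  [8.75→11.75]: (16.52+8.51)/2 × 3 = 37.545
  Sum = 531.59 mcg/mL·hr
IV tail: 8.51/0.221 = 38.507; AUC_iv,0→∞ = 531.59 + 38.507 = 570.097 mcg/mL·hr
Trapezoidal AUC_0→13.5 (oral solution):
  [0→1.5]: (0.00+19.19)/2 × 1.5 = 14.3925
  [1.5→7.5]: (19.19+5.71)/2 × 6 = 74.7
  [7.5→13.5]: (5.71+1.52)/2 × 6 = 21.69
  Sum = 110.7825 mcg/mL·hr
oral solution tail: 1.52/0.221 = 6.878; AUC_ev,0→∞ = 110.7825 + 6.878 = 117.6605 mcg/mL·hr
F = (AUC_ev/D_ev)/(AUC_iv/D_iv) = (117.6605/40)/(570.097/20) = 2.9415125/28.50485 = 0.1032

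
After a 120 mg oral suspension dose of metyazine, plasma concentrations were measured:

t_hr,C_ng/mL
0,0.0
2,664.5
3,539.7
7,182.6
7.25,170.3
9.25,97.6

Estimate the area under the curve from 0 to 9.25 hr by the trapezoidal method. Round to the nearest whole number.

AUC = 3023 ng/mL·hr

Trapezoidal AUC_0→9.25:
  [0→2]: (0.0+664.5)/2 × 2 = 664.5
  [2→3]: (664.5+539.7)/2 × 1 = 602.1
  [3→7]: (539.7+182.6)/2 × 4 = 1444.6
  [7→7.25]: (182.6+170.3)/2 × 0.25 = 44.1125
  [7.25→9.25]: (170.3+97.6)/2 × 2 = 267.9
  Sum = 3023.2125 ng/mL·hr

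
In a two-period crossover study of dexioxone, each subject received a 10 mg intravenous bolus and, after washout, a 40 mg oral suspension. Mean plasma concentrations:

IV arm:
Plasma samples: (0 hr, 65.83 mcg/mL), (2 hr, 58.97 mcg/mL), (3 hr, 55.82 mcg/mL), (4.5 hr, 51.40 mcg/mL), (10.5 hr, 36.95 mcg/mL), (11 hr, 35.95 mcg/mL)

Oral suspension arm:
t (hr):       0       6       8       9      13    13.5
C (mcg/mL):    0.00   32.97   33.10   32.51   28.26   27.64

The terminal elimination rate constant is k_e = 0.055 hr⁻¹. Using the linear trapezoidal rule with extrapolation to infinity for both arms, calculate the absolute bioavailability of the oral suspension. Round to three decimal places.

F = 0.174

Trapezoidal AUC_0→11 (IV):
  [0→2]: (65.83+58.97)/2 × 2 = 124.8
  [2→3]: (58.97+55.82)/2 × 1 = 57.395
  [3→4.5]: (55.82+51.40)/2 × 1.5 = 80.415
  [4.5→10.5]: (51.40+36.95)/2 × 6 = 265.05
  [10.5→11]: (36.95+35.95)/2 × 0.5 = 18.225
  Sum = 545.885 mcg/mL·hr
IV tail: 35.95/0.055 = 653.636; AUC_iv,0→∞ = 545.885 + 653.636 = 1199.521 mcg/mL·hr
Trapezoidal AUC_0→13.5 (oral suspension):
  [0→6]: (0.00+32.97)/2 × 6 = 98.91
  [6→8]: (32.97+33.10)/2 × 2 = 66.07
  [8→9]: (33.10+32.51)/2 × 1 = 32.805
  [9→13]: (32.51+28.26)/2 × 4 = 121.54
  [13→13.5]: (28.26+27.64)/2 × 0.5 = 13.975
  Sum = 333.3 mcg/mL·hr
oral suspension tail: 27.64/0.055 = 502.545; AUC_ev,0→∞ = 333.3 + 502.545 = 835.845 mcg/mL·hr
F = (AUC_ev/D_ev)/(AUC_iv/D_iv) = (835.845/40)/(1199.521/10) = 20.896125/119.9521 = 0.1742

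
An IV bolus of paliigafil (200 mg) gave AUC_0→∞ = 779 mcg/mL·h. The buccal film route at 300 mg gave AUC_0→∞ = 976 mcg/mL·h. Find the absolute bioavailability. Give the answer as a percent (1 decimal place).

F = 83.5%

F = (AUC_ev / D_ev) / (AUC_iv / D_iv)
  = (976/300) / (779/200)
  = 3.25333 / 3.895 = 0.8353
  = 83.53%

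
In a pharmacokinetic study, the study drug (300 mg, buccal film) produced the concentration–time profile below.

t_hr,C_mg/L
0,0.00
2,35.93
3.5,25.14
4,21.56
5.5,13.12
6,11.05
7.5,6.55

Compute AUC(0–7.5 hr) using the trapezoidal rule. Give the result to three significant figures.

AUC = 139 mg/L·hr

Trapezoidal AUC_0→7.5:
  [0→2]: (0.00+35.93)/2 × 2 = 35.93
  [2→3.5]: (35.93+25.14)/2 × 1.5 = 45.8025
  [3.5→4]: (25.14+21.56)/2 × 0.5 = 11.675
  [4→5.5]: (21.56+13.12)/2 × 1.5 = 26.01
  [5.5→6]: (13.12+11.05)/2 × 0.5 = 6.0425
  [6→7.5]: (11.05+6.55)/2 × 1.5 = 13.2
  Sum = 138.66 mg/L·hr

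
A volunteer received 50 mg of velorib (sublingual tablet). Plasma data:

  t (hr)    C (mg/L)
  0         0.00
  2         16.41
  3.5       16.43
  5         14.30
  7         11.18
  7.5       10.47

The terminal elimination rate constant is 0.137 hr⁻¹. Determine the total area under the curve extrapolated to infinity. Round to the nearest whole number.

AUC = 171 mg/L·hr

Trapezoidal AUC_0→7.5:
  [0→2]: (0.00+16.41)/2 × 2 = 16.41
  [2→3.5]: (16.41+16.43)/2 × 1.5 = 24.63
  [3.5→5]: (16.43+14.30)/2 × 1.5 = 23.0475
  [5→7]: (14.30+11.18)/2 × 2 = 25.48
  [7→7.5]: (11.18+10.47)/2 × 0.5 = 5.4125
  Sum = 94.98 mg/L·hr
Extrapolated tail: C_last / k_e = 10.47 / 0.137 = 76.423
AUC_0→∞ = 94.98 + 76.423 = 171.403 mg/L·hr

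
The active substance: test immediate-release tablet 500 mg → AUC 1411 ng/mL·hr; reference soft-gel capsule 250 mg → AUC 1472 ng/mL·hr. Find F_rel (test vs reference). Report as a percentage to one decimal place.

F_rel = (AUC_test/D_test) / (AUC_ref/D_ref)
      = (1411/500) / (1472/250)
      = 2.822 / 5.888 = 0.4793 = 47.93%

F_rel = 47.9%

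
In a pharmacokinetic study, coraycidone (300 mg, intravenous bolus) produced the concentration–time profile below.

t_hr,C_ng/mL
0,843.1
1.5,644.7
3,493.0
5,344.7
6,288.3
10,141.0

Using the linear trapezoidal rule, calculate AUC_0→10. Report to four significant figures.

AUC = 3982 ng/mL·hr

Trapezoidal AUC_0→10:
  [0→1.5]: (843.1+644.7)/2 × 1.5 = 1115.85
  [1.5→3]: (644.7+493.0)/2 × 1.5 = 853.275
  [3→5]: (493.0+344.7)/2 × 2 = 837.7
  [5→6]: (344.7+288.3)/2 × 1 = 316.5
  [6→10]: (288.3+141.0)/2 × 4 = 858.6
  Sum = 3981.925 ng/mL·hr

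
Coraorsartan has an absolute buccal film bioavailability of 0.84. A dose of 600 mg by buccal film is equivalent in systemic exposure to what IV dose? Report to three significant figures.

Systemic exposure from an extravascular dose = F × D_ev, so the equivalent IV dose is F × D_ev.
D_iv = F × D_ev = 0.84 × 600 = 504 mg

D_iv = 504 mg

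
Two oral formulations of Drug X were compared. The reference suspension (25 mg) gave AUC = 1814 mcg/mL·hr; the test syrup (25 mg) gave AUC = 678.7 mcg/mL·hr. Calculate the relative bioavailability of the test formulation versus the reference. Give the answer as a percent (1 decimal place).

F_rel = (AUC_test/D_test) / (AUC_ref/D_ref)
      = (678.7/25) / (1814/25)
      = 27.148 / 72.56 = 0.3741 = 37.41%

F_rel = 37.4%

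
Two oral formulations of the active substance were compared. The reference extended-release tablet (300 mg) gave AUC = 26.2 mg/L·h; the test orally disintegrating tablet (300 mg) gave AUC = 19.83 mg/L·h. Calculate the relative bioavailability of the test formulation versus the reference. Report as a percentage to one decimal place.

F_rel = 75.7%

F_rel = (AUC_test/D_test) / (AUC_ref/D_ref)
      = (19.83/300) / (26.2/300)
      = 0.0661 / 0.0873333 = 0.7569 = 75.69%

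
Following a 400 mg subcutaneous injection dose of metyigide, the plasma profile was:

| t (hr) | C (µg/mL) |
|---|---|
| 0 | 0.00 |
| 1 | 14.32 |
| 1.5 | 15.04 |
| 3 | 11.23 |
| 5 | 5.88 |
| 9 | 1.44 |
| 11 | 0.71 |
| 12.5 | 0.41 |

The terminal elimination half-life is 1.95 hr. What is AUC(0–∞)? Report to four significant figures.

Trapezoidal AUC_0→12.5:
  [0→1]: (0.00+14.32)/2 × 1 = 7.16
  [1→1.5]: (14.32+15.04)/2 × 0.5 = 7.34
  [1.5→3]: (15.04+11.23)/2 × 1.5 = 19.7025
  [3→5]: (11.23+5.88)/2 × 2 = 17.11
  [5→9]: (5.88+1.44)/2 × 4 = 14.64
  [9→11]: (1.44+0.71)/2 × 2 = 2.15
  [11→12.5]: (0.71+0.41)/2 × 1.5 = 0.84
  Sum = 68.9425 µg/mL·hr
k_e = ln2 / t½ = 0.693147 / 1.95 = 0.3555 hr^-1
Extrapolated tail: C_last / k_e = 0.41 / 0.3555 = 1.153
AUC_0→∞ = 68.9425 + 1.153 = 70.0955 µg/mL·hr

AUC = 70.10 µg/mL·hr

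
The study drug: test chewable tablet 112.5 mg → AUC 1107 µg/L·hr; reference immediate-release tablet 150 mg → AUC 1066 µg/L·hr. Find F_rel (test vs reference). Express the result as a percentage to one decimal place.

F_rel = (AUC_test/D_test) / (AUC_ref/D_ref)
      = (1107/112.5) / (1066/150)
      = 9.84 / 7.10667 = 1.3846 = 138.46%

F_rel = 138.5%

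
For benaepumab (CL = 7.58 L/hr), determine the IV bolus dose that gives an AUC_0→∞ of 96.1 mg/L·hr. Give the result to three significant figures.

Dose_iv = CL × AUC_0→∞
     = 7.58 × 96.1 = 728.438 mg

Dose = 728 mg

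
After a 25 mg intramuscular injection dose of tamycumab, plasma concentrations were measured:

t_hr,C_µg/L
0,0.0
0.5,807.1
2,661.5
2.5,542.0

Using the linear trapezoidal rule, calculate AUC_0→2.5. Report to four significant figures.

Trapezoidal AUC_0→2.5:
  [0→0.5]: (0.0+807.1)/2 × 0.5 = 201.775
  [0.5→2]: (807.1+661.5)/2 × 1.5 = 1101.45
  [2→2.5]: (661.5+542.0)/2 × 0.5 = 300.875
  Sum = 1604.1 µg/L·hr

AUC = 1604 µg/L·hr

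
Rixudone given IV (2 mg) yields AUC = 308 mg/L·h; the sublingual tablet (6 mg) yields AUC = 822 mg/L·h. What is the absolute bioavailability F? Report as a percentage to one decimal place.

F = (AUC_ev / D_ev) / (AUC_iv / D_iv)
  = (822/6) / (308/2)
  = 137 / 154 = 0.8896
  = 88.96%

F = 89.0%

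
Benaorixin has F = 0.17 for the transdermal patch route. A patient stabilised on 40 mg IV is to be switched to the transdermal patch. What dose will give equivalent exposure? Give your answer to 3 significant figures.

D_transdermal = 235 mg

For equal systemic exposure: F × D_ev = D_iv
D_ev = D_iv / F = 40 / 0.17 = 235.294 mg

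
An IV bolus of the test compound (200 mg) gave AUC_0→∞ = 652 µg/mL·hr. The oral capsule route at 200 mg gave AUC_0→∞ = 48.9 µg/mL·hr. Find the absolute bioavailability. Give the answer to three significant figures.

F = (AUC_ev / D_ev) / (AUC_iv / D_iv)
  = (48.9/200) / (652/200)
  = 0.2445 / 3.26 = 0.0750

F = 0.0750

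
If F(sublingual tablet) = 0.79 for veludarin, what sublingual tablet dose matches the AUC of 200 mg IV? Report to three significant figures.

D_sublingual = 253 mg

For equal systemic exposure: F × D_ev = D_iv
D_ev = D_iv / F = 200 / 0.79 = 253.165 mg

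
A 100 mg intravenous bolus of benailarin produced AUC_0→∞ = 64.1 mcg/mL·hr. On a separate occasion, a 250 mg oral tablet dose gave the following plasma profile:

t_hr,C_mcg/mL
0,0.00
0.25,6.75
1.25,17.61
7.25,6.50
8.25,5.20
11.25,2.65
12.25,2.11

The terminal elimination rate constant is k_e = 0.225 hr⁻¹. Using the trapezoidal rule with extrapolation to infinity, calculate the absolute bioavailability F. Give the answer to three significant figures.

Trapezoidal AUC_0→12.25 (oral tablet):
  [0→0.25]: (0.00+6.75)/2 × 0.25 = 0.84375
  [0.25→1.25]: (6.75+17.61)/2 × 1 = 12.18
  [1.25→7.25]: (17.61+6.50)/2 × 6 = 72.33
  [7.25→8.25]: (6.50+5.20)/2 × 1 = 5.85
  [8.25→11.25]: (5.20+2.65)/2 × 3 = 11.775
  [11.25→12.25]: (2.65+2.11)/2 × 1 = 2.38
  Sum = 105.35875 mcg/mL·hr
Tail: C_last/k_e = 2.11/0.225 = 9.378
AUC_0→∞ (oral tablet) = 105.35875 + 9.378 = 114.73675 mcg/mL·hr
F = (AUC_ev/D_ev)/(AUC_iv/D_iv) = (114.73675/250)/(64.1/100) = 0.458947/0.641 = 0.7160

F = 0.716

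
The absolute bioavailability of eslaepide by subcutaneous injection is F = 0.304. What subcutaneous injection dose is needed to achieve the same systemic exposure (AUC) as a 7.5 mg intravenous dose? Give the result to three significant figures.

For equal systemic exposure: F × D_ev = D_iv
D_ev = D_iv / F = 7.5 / 0.304 = 24.6711 mg

D_subcutaneous = 24.7 mg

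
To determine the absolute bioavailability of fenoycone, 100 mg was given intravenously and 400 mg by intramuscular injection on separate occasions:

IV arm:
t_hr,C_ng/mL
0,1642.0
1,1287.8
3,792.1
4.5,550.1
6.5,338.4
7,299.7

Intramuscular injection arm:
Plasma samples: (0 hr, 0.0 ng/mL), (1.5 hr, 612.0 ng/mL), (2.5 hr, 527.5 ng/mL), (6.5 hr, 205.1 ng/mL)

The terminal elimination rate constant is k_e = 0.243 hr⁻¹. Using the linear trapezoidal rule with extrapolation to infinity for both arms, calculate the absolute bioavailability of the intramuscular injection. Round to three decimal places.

Trapezoidal AUC_0→7 (IV):
  [0→1]: (1642.0+1287.8)/2 × 1 = 1464.9
  [1→3]: (1287.8+792.1)/2 × 2 = 2079.9
  [3→4.5]: (792.1+550.1)/2 × 1.5 = 1006.65
  [4.5→6.5]: (550.1+338.4)/2 × 2 = 888.5
  [6.5→7]: (338.4+299.7)/2 × 0.5 = 159.525
  Sum = 5599.475 ng/mL·hr
IV tail: 299.7/0.243 = 1233.333; AUC_iv,0→∞ = 5599.475 + 1233.333 = 6832.808 ng/mL·hr
Trapezoidal AUC_0→6.5 (intramuscular injection):
  [0→1.5]: (0.0+612.0)/2 × 1.5 = 459.0
  [1.5→2.5]: (612.0+527.5)/2 × 1 = 569.75
  [2.5→6.5]: (527.5+205.1)/2 × 4 = 1465.2
  Sum = 2493.95 ng/mL·hr
intramuscular injection tail: 205.1/0.243 = 844.033; AUC_ev,0→∞ = 2493.95 + 844.033 = 3337.983 ng/mL·hr
F = (AUC_ev/D_ev)/(AUC_iv/D_iv) = (3337.983/400)/(6832.808/100) = 8.3449575/68.32808 = 0.1221

F = 0.122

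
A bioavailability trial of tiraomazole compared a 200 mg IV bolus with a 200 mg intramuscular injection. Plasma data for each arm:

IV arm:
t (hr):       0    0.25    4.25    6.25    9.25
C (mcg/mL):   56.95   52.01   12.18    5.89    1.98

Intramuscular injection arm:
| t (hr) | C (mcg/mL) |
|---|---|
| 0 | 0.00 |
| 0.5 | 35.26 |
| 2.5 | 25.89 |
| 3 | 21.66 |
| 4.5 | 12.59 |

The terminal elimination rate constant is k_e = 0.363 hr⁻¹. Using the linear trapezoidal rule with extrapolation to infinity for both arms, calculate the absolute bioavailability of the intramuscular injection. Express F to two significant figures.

F = 0.80

Trapezoidal AUC_0→9.25 (IV):
  [0→0.25]: (56.95+52.01)/2 × 0.25 = 13.62
  [0.25→4.25]: (52.01+12.18)/2 × 4 = 128.38
  [4.25→6.25]: (12.18+5.89)/2 × 2 = 18.07
  [6.25→9.25]: (5.89+1.98)/2 × 3 = 11.805
  Sum = 171.875 mcg/mL·hr
IV tail: 1.98/0.363 = 5.455; AUC_iv,0→∞ = 171.875 + 5.455 = 177.33 mcg/mL·hr
Trapezoidal AUC_0→4.5 (intramuscular injection):
  [0→0.5]: (0.00+35.26)/2 × 0.5 = 8.815
  [0.5→2.5]: (35.26+25.89)/2 × 2 = 61.15
  [2.5→3]: (25.89+21.66)/2 × 0.5 = 11.8875
  [3→4.5]: (21.66+12.59)/2 × 1.5 = 25.6875
  Sum = 107.54 mcg/mL·hr
intramuscular injection tail: 12.59/0.363 = 34.683; AUC_ev,0→∞ = 107.54 + 34.683 = 142.223 mcg/mL·hr
F = (AUC_ev/D_ev)/(AUC_iv/D_iv) = (142.223/200)/(177.33/200) = 0.711115/0.88665 = 0.8020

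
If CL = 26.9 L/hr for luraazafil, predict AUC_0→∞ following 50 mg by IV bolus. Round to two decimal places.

AUC = 1.86 mg/L·hr

AUC_0→∞ = Dose_iv / CL
        = 50 / 26.9 = 1.85874 mg/L·hr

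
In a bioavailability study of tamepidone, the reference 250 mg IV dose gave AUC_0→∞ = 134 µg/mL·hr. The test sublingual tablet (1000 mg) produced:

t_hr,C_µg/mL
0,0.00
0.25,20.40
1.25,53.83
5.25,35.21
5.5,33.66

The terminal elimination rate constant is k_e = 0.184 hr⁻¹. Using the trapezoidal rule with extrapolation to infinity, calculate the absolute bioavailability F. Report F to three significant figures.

F = 0.764

Trapezoidal AUC_0→5.5 (sublingual tablet):
  [0→0.25]: (0.00+20.40)/2 × 0.25 = 2.55
  [0.25→1.25]: (20.40+53.83)/2 × 1 = 37.115
  [1.25→5.25]: (53.83+35.21)/2 × 4 = 178.08
  [5.25→5.5]: (35.21+33.66)/2 × 0.25 = 8.60875
  Sum = 226.35375 µg/mL·hr
Tail: C_last/k_e = 33.66/0.184 = 182.935
AUC_0→∞ (sublingual tablet) = 226.35375 + 182.935 = 409.28875 µg/mL·hr
F = (AUC_ev/D_ev)/(AUC_iv/D_iv) = (409.28875/1000)/(134/250) = 0.40928875/0.536 = 0.7636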